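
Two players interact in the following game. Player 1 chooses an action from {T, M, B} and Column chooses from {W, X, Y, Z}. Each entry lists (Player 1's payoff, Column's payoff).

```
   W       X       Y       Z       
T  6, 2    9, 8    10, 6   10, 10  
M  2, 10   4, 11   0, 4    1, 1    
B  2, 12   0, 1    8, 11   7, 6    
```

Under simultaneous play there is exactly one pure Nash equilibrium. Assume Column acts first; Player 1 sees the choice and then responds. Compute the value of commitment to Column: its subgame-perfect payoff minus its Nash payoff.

Player 1 best-responds to each possible Column move:
- W → Player 1 plays T (best of 6, 2, 2); Column gets 2.
- X → Player 1 plays T (best of 9, 4, 0); Column gets 8.
- Y → Player 1 plays T (best of 10, 0, 8); Column gets 6.
- Z → Player 1 plays T (best of 10, 1, 7); Column gets 10.
Among 2, 8, 6, 10, the best is 10 at Z. Subgame-perfect outcome: (T, Z) with payoffs (10, 10).
For the simultaneous game, intersect best replies.
Player 1's best replies: W→T; X→T; Y→T; Z→T.
Column's best replies: T→Z; M→X; B→W.
Only (T, Z) has each player best-responding; Nash payoffs (10, 10).
Column's commitment gain: 10 − 10 = 0.

0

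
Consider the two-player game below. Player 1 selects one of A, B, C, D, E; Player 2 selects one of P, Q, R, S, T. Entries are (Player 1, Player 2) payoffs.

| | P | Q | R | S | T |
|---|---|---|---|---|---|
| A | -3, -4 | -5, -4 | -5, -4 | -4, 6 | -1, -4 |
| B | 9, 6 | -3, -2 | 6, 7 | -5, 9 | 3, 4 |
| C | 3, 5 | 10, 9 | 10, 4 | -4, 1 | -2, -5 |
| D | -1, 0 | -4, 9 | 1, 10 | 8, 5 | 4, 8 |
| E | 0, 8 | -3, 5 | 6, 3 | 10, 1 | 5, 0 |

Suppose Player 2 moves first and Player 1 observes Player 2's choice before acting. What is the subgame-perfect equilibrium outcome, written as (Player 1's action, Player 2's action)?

(C, Q)

Solve by backward induction (Player 2 leads).
- P: Player 1 compares -3, 9, 3, -1, 0 and picks B; Player 2 would get 6.
- Q: Player 1 compares -5, -3, 10, -4, -3 and picks C; Player 2 would get 9.
- R: Player 1 compares -5, 6, 10, 1, 6 and picks C; Player 2 would get 4.
- S: Player 1 compares -4, -5, -4, 8, 10 and picks E; Player 2 would get 1.
- T: Player 1 compares -1, 3, -2, 4, 5 and picks E; Player 2 would get 0.
Maximizing over 6, 9, 4, 1, 0, Player 2 chooses Q. Subgame-perfect outcome: (C, Q) with payoffs (10, 9).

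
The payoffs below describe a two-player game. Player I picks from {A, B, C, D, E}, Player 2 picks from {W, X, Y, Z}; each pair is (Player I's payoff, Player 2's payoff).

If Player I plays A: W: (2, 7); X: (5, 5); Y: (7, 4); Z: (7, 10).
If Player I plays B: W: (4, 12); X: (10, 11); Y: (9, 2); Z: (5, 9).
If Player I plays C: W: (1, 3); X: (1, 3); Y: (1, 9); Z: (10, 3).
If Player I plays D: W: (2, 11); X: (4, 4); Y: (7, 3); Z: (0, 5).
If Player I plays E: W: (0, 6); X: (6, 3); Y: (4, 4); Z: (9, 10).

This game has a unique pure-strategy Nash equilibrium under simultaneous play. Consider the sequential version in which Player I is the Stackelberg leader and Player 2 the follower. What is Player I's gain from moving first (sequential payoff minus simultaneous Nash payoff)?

5

Player 2 best-responds to each possible Player I move:
- A: Player 2 compares 7, 5, 4, 10 and picks Z; Player I would get 7.
- B: Player 2 compares 12, 11, 2, 9 and picks W; Player I would get 4.
- C: Player 2 compares 3, 3, 9, 3 and picks Y; Player I would get 1.
- D: Player 2 compares 11, 4, 3, 5 and picks W; Player I would get 2.
- E: Player 2 compares 6, 3, 4, 10 and picks Z; Player I would get 9.
Among 7, 4, 1, 2, 9, the best is 9 at E. Subgame-perfect outcome: (E, Z) with payoffs (9, 10).
Now find the simultaneous Nash equilibrium.
Player I's best replies: W→B; X→B; Y→B; Z→C.
Player 2's best replies: A→Z; B→W; C→Y; D→W; E→Z.
The unique mutual best reply is (B, W), giving (4, 12).
Player I's commitment gain: 9 − 4 = 5.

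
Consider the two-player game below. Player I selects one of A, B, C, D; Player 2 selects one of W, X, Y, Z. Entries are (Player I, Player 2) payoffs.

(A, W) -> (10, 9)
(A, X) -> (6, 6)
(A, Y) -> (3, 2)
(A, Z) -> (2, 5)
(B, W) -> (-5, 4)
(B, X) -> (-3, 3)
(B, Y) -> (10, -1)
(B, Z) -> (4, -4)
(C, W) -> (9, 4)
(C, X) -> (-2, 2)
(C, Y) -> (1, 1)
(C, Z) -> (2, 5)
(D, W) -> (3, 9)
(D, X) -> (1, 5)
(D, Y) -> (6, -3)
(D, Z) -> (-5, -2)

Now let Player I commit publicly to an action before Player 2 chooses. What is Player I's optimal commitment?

A

Work backward from Player 2's decision.
- A: Player 2 compares 9, 6, 2, 5 and picks W; Player I would get 10.
- B: Player 2 compares 4, 3, -1, -4 and picks W; Player I would get -5.
- C: Player 2 compares 4, 2, 1, 5 and picks Z; Player I would get 2.
- D: Player 2 compares 9, 5, -3, -2 and picks W; Player I would get 3.
Maximizing over 10, -5, 2, 3, Player I chooses A. Subgame-perfect outcome: (A, W) with payoffs (10, 9).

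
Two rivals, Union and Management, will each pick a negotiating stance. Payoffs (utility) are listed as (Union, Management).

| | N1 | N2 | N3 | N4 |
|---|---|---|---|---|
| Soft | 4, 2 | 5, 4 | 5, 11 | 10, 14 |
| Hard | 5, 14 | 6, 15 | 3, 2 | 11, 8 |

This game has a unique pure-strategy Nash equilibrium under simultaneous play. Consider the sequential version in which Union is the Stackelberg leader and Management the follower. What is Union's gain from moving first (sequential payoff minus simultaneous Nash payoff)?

Backward induction with Union moving first.
- Soft: Management compares 2, 4, 11, 14 and picks N4; Union would get 10.
- Hard: Management compares 14, 15, 2, 8 and picks N2; Union would get 6.
Union's induced payoffs are 10, 6, so Union commits to Soft. Subgame-perfect outcome: (Soft, N4) with payoffs (10, 14).
For the simultaneous game, intersect best replies.
Union's best replies: N1→Hard; N2→Hard; N3→Soft; N4→Hard.
Management's best replies: Soft→N4; Hard→N2.
Only (Hard, N2) has each player best-responding; Nash payoffs (6, 15).
Union's commitment gain: 10 − 6 = 4.

4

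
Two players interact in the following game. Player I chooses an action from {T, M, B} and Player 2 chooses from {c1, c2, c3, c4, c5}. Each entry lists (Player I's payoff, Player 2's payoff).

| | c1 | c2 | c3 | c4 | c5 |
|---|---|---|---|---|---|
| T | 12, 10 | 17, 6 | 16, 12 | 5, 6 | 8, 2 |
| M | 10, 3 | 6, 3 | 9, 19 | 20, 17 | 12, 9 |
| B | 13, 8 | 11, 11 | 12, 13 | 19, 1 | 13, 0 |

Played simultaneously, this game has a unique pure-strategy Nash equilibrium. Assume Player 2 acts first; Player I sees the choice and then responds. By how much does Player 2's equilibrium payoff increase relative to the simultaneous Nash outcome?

Backward induction with Player 2 moving first.
- c1 → Player I plays B (best of 12, 10, 13); Player 2 gets 8.
- c2 → Player I plays T (best of 17, 6, 11); Player 2 gets 6.
- c3 → Player I plays T (best of 16, 9, 12); Player 2 gets 12.
- c4 → Player I plays M (best of 5, 20, 19); Player 2 gets 17.
- c5 → Player I plays B (best of 8, 12, 13); Player 2 gets 0.
Maximizing over 8, 6, 12, 17, 0, Player 2 chooses c4. Subgame-perfect outcome: (M, c4) with payoffs (20, 17).
Under simultaneous play:
Player I's best replies: c1→B; c2→T; c3→T; c4→M; c5→B.
Player 2's best replies: T→c3; M→c3; B→c3.
The unique mutual best reply is (T, c3), giving (16, 12).
Player 2's commitment gain: 17 − 12 = 5.

5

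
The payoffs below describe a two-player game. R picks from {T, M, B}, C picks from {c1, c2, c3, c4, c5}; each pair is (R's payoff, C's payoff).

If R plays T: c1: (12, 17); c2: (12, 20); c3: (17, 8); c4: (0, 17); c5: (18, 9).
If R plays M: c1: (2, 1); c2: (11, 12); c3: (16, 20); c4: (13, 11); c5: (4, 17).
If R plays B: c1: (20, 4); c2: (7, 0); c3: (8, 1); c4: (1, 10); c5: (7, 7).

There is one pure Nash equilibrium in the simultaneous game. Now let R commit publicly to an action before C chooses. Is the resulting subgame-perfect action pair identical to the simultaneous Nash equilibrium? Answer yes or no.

Work backward from C's decision.
- T → C plays c2 (best of 17, 20, 8, 17, 9); R gets 12.
- M → C plays c3 (best of 1, 12, 20, 11, 17); R gets 16.
- B → C plays c4 (best of 4, 0, 1, 10, 7); R gets 1.
Maximizing over 12, 16, 1, R chooses M. Subgame-perfect outcome: (M, c3) with payoffs (16, 20).
Under simultaneous play:
R's best replies: c1→B; c2→T; c3→T; c4→M; c5→T.
C's best replies: T→c2; M→c3; B→c4.
Only (T, c2) has each player best-responding; Nash payoffs (12, 20).
Sequential outcome (M, c3) differs from the Nash profile (T, c2).

no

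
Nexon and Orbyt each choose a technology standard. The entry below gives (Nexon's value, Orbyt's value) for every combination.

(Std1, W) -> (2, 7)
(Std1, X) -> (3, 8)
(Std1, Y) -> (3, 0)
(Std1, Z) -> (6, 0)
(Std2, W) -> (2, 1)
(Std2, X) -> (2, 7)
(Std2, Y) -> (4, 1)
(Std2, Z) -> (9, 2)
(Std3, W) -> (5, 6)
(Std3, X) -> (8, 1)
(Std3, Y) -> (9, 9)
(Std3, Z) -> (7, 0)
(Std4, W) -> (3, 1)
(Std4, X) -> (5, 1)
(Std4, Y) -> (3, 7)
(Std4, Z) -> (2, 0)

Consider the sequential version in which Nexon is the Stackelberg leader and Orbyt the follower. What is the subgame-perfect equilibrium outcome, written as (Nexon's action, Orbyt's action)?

(Std3, Y)

Work backward from Orbyt's decision.
- Std1: BR = X, leader payoff 3.
- Std2: BR = X, leader payoff 2.
- Std3: BR = Y, leader payoff 9.
- Std4: BR = Y, leader payoff 3.
Among 3, 2, 9, 3, the best is 9 at Std3. Subgame-perfect outcome: (Std3, Y) with payoffs (9, 9).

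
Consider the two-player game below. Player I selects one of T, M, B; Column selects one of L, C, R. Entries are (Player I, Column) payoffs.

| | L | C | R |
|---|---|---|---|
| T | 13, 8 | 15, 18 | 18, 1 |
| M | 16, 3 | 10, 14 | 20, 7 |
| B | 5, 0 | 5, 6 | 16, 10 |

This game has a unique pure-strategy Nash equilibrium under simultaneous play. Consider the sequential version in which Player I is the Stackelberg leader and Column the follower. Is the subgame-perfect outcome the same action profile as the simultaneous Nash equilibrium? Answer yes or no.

no

Column best-responds to each possible Player I move:
- T → Column plays C (best of 8, 18, 1); Player I gets 15.
- M → Column plays C (best of 3, 14, 7); Player I gets 10.
- B → Column plays R (best of 0, 6, 10); Player I gets 16.
Player I's induced payoffs are 15, 10, 16, so Player I commits to B. Subgame-perfect outcome: (B, R) with payoffs (16, 10).
Under simultaneous play:
Player I's best replies: L→M; C→T; R→M.
Column's best replies: T→C; M→C; B→R.
Only (T, C) has each player best-responding; Nash payoffs (15, 18).
Sequential outcome (B, R) differs from the Nash profile (T, C).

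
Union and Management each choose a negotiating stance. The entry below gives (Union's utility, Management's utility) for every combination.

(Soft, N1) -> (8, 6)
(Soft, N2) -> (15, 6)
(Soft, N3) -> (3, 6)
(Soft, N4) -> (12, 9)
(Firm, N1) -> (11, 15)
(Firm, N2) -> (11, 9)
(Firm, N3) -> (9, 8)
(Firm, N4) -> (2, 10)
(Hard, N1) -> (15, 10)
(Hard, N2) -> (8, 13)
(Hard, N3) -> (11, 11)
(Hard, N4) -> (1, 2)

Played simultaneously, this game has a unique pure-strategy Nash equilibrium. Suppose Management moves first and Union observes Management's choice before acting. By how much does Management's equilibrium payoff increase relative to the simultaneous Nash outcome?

Solve by backward induction (Management leads).
- N1: Union compares 8, 11, 15 and picks Hard; Management would get 10.
- N2: Union compares 15, 11, 8 and picks Soft; Management would get 6.
- N3: Union compares 3, 9, 11 and picks Hard; Management would get 11.
- N4: Union compares 12, 2, 1 and picks Soft; Management would get 9.
Management's induced payoffs are 10, 6, 11, 9, so Management commits to N3. Subgame-perfect outcome: (Hard, N3) with payoffs (11, 11).
Now find the simultaneous Nash equilibrium.
Union's best replies: N1→Hard; N2→Soft; N3→Hard; N4→Soft.
Management's best replies: Soft→N4; Firm→N1; Hard→N2.
The unique mutual best reply is (Soft, N4), giving (12, 9).
Management's commitment gain: 11 − 9 = 2.

2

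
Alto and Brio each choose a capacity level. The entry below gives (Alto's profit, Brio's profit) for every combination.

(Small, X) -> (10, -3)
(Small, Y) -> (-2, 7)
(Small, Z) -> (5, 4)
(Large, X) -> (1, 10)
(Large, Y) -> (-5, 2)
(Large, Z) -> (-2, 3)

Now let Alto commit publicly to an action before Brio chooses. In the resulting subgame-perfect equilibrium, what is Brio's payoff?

Solve by backward induction (Alto leads).
- Small: BR = Y, leader payoff -2.
- Large: BR = X, leader payoff 1.
Among -2, 1, the best is 1 at Large. Subgame-perfect outcome: (Large, X) with payoffs (1, 10).

10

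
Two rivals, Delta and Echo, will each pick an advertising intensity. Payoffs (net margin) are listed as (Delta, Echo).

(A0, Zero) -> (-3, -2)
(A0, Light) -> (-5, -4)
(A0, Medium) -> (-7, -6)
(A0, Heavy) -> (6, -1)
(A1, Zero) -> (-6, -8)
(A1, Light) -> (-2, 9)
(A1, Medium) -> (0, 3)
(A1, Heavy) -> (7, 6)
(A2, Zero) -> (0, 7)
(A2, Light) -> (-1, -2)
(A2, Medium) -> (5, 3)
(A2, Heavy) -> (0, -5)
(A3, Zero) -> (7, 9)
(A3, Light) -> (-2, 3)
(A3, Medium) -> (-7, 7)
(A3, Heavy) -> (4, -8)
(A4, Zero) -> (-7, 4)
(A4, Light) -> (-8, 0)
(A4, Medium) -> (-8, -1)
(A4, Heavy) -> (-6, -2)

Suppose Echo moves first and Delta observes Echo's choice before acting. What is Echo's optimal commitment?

Delta best-responds to each possible Echo move:
- Zero: BR = A3, leader payoff 9.
- Light: BR = A2, leader payoff -2.
- Medium: BR = A2, leader payoff 3.
- Heavy: BR = A1, leader payoff 6.
Echo's induced payoffs are 9, -2, 3, 6, so Echo commits to Zero. Subgame-perfect outcome: (A3, Zero) with payoffs (7, 9).

Zero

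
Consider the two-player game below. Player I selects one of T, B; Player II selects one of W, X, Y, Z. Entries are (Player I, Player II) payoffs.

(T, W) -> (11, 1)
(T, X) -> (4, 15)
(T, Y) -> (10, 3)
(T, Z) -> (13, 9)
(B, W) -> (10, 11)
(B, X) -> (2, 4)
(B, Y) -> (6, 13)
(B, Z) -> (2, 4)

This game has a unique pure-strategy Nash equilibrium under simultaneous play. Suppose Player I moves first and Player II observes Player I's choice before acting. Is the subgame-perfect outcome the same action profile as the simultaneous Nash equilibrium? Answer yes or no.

no

Solve by backward induction (Player I leads).
- T: BR = X, leader payoff 4.
- B: BR = Y, leader payoff 6.
Player I's induced payoffs are 4, 6, so Player I commits to B. Subgame-perfect outcome: (B, Y) with payoffs (6, 13).
For the simultaneous game, intersect best replies.
Player I's best replies: W→T; X→T; Y→T; Z→T.
Player II's best replies: T→X; B→Y.
Only (T, X) has each player best-responding; Nash payoffs (4, 15).
Sequential outcome (B, Y) differs from the Nash profile (T, X).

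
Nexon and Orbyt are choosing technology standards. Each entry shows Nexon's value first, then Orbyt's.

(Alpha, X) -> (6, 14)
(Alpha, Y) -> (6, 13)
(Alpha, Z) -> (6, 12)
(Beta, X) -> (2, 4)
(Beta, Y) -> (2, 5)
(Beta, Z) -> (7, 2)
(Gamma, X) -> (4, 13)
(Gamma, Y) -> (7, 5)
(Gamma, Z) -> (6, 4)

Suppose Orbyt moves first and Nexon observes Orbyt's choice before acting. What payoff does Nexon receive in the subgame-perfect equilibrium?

Nexon best-responds to each possible Orbyt move:
- X: Nexon compares 6, 2, 4 and picks Alpha; Orbyt would get 14.
- Y: Nexon compares 6, 2, 7 and picks Gamma; Orbyt would get 5.
- Z: Nexon compares 6, 7, 6 and picks Beta; Orbyt would get 2.
Orbyt's induced payoffs are 14, 5, 2, so Orbyt commits to X. Subgame-perfect outcome: (Alpha, X) with payoffs (6, 14).

6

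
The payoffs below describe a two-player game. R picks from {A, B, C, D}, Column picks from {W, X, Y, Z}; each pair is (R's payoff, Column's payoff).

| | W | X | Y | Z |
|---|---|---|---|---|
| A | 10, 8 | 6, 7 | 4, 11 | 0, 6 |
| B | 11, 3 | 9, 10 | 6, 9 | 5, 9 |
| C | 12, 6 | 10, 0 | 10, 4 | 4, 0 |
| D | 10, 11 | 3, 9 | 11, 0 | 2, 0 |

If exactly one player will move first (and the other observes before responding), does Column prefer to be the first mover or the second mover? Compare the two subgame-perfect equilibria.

first

If R leads: Column's best replies are A→Y, B→X, C→W, D→W; R's induced payoffs 4, 9, 12, 10; outcome (C, W), payoffs (12, 6).
If Column leads: R's best replies are W→C, X→C, Y→D, Z→B; Column's induced payoffs 6, 0, 0, 9; outcome (B, Z), payoffs (5, 9).
Column gets 9 moving first and 6 moving second, so Column prefers to move first.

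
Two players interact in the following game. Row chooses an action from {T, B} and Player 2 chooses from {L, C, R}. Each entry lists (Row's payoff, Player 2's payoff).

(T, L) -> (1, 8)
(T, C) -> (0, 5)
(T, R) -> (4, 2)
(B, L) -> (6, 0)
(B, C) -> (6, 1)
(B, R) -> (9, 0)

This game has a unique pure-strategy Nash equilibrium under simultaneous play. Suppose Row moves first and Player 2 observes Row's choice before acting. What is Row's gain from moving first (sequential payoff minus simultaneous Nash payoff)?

Solve by backward induction (Row leads).
- T → Player 2 plays L (best of 8, 5, 2); Row gets 1.
- B → Player 2 plays C (best of 0, 1, 0); Row gets 6.
Row's induced payoffs are 1, 6, so Row commits to B. Subgame-perfect outcome: (B, C) with payoffs (6, 1).
Now find the simultaneous Nash equilibrium.
Row's best replies: L→B; C→B; R→B.
Player 2's best replies: T→L; B→C.
Only (B, C) has each player best-responding; Nash payoffs (6, 1).
Row's commitment gain: 6 − 6 = 0.

0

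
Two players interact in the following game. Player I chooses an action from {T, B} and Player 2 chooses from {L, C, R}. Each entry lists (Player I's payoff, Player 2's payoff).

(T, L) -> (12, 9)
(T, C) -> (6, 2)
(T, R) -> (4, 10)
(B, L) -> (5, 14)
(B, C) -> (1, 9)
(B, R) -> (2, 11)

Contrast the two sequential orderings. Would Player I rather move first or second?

If Player I leads: Player 2's best replies are T→R, B→L; Player I's induced payoffs 4, 5; outcome (B, L), payoffs (5, 14).
If Player 2 leads: Player I's best replies are L→T, C→T, R→T; Player 2's induced payoffs 9, 2, 10; outcome (T, R), payoffs (4, 10).
Player I gets 5 moving first and 4 moving second, so Player I prefers to move first.

first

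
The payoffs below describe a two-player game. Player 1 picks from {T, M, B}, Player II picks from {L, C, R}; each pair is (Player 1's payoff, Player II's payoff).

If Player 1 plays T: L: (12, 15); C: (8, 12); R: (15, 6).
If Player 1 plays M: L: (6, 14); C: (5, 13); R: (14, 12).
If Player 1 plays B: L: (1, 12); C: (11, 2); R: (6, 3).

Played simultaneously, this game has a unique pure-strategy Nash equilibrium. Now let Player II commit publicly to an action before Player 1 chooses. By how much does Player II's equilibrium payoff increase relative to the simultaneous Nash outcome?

Solve by backward induction (Player II leads).
- L → Player 1 plays T (best of 12, 6, 1); Player II gets 15.
- C → Player 1 plays B (best of 8, 5, 11); Player II gets 2.
- R → Player 1 plays T (best of 15, 14, 6); Player II gets 6.
Among 15, 2, 6, the best is 15 at L. Subgame-perfect outcome: (T, L) with payoffs (12, 15).
Under simultaneous play:
Player 1's best replies: L→T; C→B; R→T.
Player II's best replies: T→L; M→L; B→L.
The unique mutual best reply is (T, L), giving (12, 15).
Player II's commitment gain: 15 − 15 = 0.

0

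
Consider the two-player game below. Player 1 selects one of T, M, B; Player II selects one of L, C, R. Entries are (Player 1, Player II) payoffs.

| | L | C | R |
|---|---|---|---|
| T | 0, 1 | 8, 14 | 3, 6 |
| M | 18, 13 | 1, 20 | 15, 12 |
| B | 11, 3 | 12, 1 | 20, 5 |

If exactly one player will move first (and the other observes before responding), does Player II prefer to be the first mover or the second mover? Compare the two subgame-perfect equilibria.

If Player 1 leads: Player II's best replies are T→C, M→C, B→R; Player 1's induced payoffs 8, 1, 20; outcome (B, R), payoffs (20, 5).
If Player II leads: Player 1's best replies are L→M, C→B, R→B; Player II's induced payoffs 13, 1, 5; outcome (M, L), payoffs (18, 13).
Player II gets 13 moving first and 5 moving second, so Player II prefers to move first.

first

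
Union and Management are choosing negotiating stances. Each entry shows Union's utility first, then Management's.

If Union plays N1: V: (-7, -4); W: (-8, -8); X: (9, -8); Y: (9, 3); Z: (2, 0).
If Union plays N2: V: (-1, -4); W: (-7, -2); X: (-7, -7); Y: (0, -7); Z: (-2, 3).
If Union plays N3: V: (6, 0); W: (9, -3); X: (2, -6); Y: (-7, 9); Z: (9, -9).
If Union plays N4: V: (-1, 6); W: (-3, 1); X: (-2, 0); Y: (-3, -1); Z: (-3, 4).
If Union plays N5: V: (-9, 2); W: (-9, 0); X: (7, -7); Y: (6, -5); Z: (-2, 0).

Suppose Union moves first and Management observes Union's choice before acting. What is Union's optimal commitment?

N1

Backward induction with Union moving first.
- N1 → Management plays Y (best of -4, -8, -8, 3, 0); Union gets 9.
- N2 → Management plays Z (best of -4, -2, -7, -7, 3); Union gets -2.
- N3 → Management plays Y (best of 0, -3, -6, 9, -9); Union gets -7.
- N4 → Management plays V (best of 6, 1, 0, -1, 4); Union gets -1.
- N5 → Management plays V (best of 2, 0, -7, -5, 0); Union gets -9.
Union's induced payoffs are 9, -2, -7, -1, -9, so Union commits to N1. Subgame-perfect outcome: (N1, Y) with payoffs (9, 3).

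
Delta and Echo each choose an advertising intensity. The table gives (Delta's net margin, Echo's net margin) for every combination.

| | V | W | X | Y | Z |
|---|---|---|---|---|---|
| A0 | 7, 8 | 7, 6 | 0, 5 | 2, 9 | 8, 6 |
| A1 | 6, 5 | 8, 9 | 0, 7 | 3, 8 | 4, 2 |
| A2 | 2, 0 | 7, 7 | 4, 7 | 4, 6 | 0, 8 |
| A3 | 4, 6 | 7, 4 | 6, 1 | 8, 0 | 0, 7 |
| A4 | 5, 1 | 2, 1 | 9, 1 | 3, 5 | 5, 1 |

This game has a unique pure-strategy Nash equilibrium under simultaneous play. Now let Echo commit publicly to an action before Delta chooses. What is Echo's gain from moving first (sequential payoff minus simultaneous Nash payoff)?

Backward induction with Echo moving first.
- V → Delta plays A0 (best of 7, 6, 2, 4, 5); Echo gets 8.
- W → Delta plays A1 (best of 7, 8, 7, 7, 2); Echo gets 9.
- X → Delta plays A4 (best of 0, 0, 4, 6, 9); Echo gets 1.
- Y → Delta plays A3 (best of 2, 3, 4, 8, 3); Echo gets 0.
- Z → Delta plays A0 (best of 8, 4, 0, 0, 5); Echo gets 6.
Among 8, 9, 1, 0, 6, the best is 9 at W. Subgame-perfect outcome: (A1, W) with payoffs (8, 9).
Now find the simultaneous Nash equilibrium.
Delta's best replies: V→A0; W→A1; X→A4; Y→A3; Z→A0.
Echo's best replies: A0→Y; A1→W; A2→Z; A3→Z; A4→Y.
Only (A1, W) has each player best-responding; Nash payoffs (8, 9).
Echo's commitment gain: 9 − 9 = 0.

0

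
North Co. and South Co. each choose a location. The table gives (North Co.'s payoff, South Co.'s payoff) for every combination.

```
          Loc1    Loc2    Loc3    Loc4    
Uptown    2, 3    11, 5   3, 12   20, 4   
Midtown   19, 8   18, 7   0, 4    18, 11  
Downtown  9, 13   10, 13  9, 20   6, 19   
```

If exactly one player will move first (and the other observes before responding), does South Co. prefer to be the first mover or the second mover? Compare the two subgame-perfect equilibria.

If North Co. leads: South Co.'s best replies are Uptown→Loc3, Midtown→Loc4, Downtown→Loc3; North Co.'s induced payoffs 3, 18, 9; outcome (Midtown, Loc4), payoffs (18, 11).
If South Co. leads: North Co.'s best replies are Loc1→Midtown, Loc2→Midtown, Loc3→Downtown, Loc4→Uptown; South Co.'s induced payoffs 8, 7, 20, 4; outcome (Downtown, Loc3), payoffs (9, 20).
South Co. gets 20 moving first and 11 moving second, so South Co. prefers to move first.

first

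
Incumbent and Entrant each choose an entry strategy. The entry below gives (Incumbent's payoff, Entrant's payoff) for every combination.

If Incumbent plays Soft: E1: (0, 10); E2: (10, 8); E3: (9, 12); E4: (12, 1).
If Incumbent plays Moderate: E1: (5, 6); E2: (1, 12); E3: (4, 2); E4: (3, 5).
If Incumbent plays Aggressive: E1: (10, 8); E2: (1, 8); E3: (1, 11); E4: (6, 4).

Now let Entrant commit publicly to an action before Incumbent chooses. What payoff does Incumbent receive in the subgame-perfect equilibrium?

9

Incumbent best-responds to each possible Entrant move:
- E1: Incumbent compares 0, 5, 10 and picks Aggressive; Entrant would get 8.
- E2: Incumbent compares 10, 1, 1 and picks Soft; Entrant would get 8.
- E3: Incumbent compares 9, 4, 1 and picks Soft; Entrant would get 12.
- E4: Incumbent compares 12, 3, 6 and picks Soft; Entrant would get 1.
Maximizing over 8, 8, 12, 1, Entrant chooses E3. Subgame-perfect outcome: (Soft, E3) with payoffs (9, 12).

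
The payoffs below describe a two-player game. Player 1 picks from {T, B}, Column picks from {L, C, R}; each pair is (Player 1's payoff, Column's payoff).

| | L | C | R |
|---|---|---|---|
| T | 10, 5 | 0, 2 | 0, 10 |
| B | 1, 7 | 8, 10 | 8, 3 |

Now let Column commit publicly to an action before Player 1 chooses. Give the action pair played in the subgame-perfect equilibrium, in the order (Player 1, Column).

Backward induction with Column moving first.
- L: Player 1 compares 10, 1 and picks T; Column would get 5.
- C: Player 1 compares 0, 8 and picks B; Column would get 10.
- R: Player 1 compares 0, 8 and picks B; Column would get 3.
Maximizing over 5, 10, 3, Column chooses C. Subgame-perfect outcome: (B, C) with payoffs (8, 10).

(B, C)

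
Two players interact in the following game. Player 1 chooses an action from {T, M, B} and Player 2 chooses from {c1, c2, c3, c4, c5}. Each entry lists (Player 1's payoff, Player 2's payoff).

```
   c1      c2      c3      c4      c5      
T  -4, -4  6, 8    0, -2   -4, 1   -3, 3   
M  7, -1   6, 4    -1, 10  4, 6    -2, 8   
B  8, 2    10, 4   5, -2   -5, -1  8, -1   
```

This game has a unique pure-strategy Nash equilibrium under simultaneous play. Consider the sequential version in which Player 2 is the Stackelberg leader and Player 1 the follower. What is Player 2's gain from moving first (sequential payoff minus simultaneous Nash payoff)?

2

Solve by backward induction (Player 2 leads).
- c1: Player 1 compares -4, 7, 8 and picks B; Player 2 would get 2.
- c2: Player 1 compares 6, 6, 10 and picks B; Player 2 would get 4.
- c3: Player 1 compares 0, -1, 5 and picks B; Player 2 would get -2.
- c4: Player 1 compares -4, 4, -5 and picks M; Player 2 would get 6.
- c5: Player 1 compares -3, -2, 8 and picks B; Player 2 would get -1.
Player 2's induced payoffs are 2, 4, -2, 6, -1, so Player 2 commits to c4. Subgame-perfect outcome: (M, c4) with payoffs (4, 6).
Under simultaneous play:
Player 1's best replies: c1→B; c2→B; c3→B; c4→M; c5→B.
Player 2's best replies: T→c2; M→c3; B→c2.
Only (B, c2) has each player best-responding; Nash payoffs (10, 4).
Player 2's commitment gain: 6 − 4 = 2.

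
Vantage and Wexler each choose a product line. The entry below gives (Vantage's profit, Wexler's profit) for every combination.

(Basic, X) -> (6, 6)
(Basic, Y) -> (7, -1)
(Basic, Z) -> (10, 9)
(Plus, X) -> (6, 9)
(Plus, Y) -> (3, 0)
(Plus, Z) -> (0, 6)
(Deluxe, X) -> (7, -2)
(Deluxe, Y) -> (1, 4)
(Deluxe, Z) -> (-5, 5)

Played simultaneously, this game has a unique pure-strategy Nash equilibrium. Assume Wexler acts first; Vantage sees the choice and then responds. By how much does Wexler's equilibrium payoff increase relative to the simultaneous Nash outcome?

Vantage best-responds to each possible Wexler move:
- X: BR = Deluxe, leader payoff -2.
- Y: BR = Basic, leader payoff -1.
- Z: BR = Basic, leader payoff 9.
Among -2, -1, 9, the best is 9 at Z. Subgame-perfect outcome: (Basic, Z) with payoffs (10, 9).
Under simultaneous play:
Vantage's best replies: X→Deluxe; Y→Basic; Z→Basic.
Wexler's best replies: Basic→Z; Plus→X; Deluxe→Z.
The unique mutual best reply is (Basic, Z), giving (10, 9).
Wexler's commitment gain: 9 − 9 = 0.

0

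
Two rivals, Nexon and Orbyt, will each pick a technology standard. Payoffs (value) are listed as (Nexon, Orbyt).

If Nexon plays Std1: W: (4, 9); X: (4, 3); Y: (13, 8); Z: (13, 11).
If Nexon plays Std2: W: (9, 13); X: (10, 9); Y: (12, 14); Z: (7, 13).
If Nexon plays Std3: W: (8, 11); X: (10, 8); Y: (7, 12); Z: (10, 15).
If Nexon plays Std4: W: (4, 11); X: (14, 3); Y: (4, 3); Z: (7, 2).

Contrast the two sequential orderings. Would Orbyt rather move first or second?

If Nexon leads: Orbyt's best replies are Std1→Z, Std2→Y, Std3→Z, Std4→W; Nexon's induced payoffs 13, 12, 10, 4; outcome (Std1, Z), payoffs (13, 11).
If Orbyt leads: Nexon's best replies are W→Std2, X→Std4, Y→Std1, Z→Std1; Orbyt's induced payoffs 13, 3, 8, 11; outcome (Std2, W), payoffs (9, 13).
Orbyt gets 13 moving first and 11 moving second, so Orbyt prefers to move first.

first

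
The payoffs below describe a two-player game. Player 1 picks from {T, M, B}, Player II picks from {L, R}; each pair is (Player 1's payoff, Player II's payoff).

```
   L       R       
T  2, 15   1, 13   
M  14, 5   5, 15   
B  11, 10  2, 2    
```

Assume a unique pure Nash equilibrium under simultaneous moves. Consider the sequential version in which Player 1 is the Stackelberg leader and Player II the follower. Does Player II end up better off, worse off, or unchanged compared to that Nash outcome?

Work backward from Player II's decision.
- T: Player II compares 15, 13 and picks L; Player 1 would get 2.
- M: Player II compares 5, 15 and picks R; Player 1 would get 5.
- B: Player II compares 10, 2 and picks L; Player 1 would get 11.
Among 2, 5, 11, the best is 11 at B. Subgame-perfect outcome: (B, L) with payoffs (11, 10).
Now find the simultaneous Nash equilibrium.
Player 1's best replies: L→M; R→M.
Player II's best replies: T→L; M→R; B→L.
Only (M, R) has each player best-responding; Nash payoffs (5, 15).
Player II earns 10 sequentially versus 15 at the Nash outcome: worse off.

worse off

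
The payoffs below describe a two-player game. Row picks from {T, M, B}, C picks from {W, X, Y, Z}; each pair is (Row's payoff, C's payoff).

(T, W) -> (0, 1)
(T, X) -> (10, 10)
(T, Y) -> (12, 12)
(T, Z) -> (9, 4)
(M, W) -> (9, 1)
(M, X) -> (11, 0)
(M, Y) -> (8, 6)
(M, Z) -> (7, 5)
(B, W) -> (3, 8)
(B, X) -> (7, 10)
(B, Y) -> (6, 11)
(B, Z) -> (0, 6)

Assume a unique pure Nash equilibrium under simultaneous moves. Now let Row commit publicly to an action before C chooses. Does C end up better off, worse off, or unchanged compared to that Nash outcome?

Backward induction with Row moving first.
- T: C compares 1, 10, 12, 4 and picks Y; Row would get 12.
- M: C compares 1, 0, 6, 5 and picks Y; Row would get 8.
- B: C compares 8, 10, 11, 6 and picks Y; Row would get 6.
Row's induced payoffs are 12, 8, 6, so Row commits to T. Subgame-perfect outcome: (T, Y) with payoffs (12, 12).
Now find the simultaneous Nash equilibrium.
Row's best replies: W→M; X→M; Y→T; Z→T.
C's best replies: T→Y; M→Y; B→Y.
The unique mutual best reply is (T, Y), giving (12, 12).
C earns 12 sequentially versus 12 at the Nash outcome: unchanged.

unchanged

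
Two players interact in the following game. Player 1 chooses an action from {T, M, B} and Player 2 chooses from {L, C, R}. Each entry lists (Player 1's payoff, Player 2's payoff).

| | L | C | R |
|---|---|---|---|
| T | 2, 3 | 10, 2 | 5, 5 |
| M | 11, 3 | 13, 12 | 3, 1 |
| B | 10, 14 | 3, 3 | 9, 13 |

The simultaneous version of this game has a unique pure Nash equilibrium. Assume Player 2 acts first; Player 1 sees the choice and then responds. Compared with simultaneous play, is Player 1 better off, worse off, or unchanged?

Work backward from Player 1's decision.
- L: BR = M, leader payoff 3.
- C: BR = M, leader payoff 12.
- R: BR = B, leader payoff 13.
Among 3, 12, 13, the best is 13 at R. Subgame-perfect outcome: (B, R) with payoffs (9, 13).
For the simultaneous game, intersect best replies.
Player 1's best replies: L→M; C→M; R→B.
Player 2's best replies: T→R; M→C; B→L.
The unique mutual best reply is (M, C), giving (13, 12).
Player 1 earns 9 sequentially versus 13 at the Nash outcome: worse off.

worse off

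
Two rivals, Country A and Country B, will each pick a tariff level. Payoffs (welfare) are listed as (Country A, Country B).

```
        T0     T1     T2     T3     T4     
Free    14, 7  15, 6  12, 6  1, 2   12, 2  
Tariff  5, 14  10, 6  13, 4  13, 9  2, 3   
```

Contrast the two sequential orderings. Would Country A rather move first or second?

If Country A leads: Country B's best replies are Free→T0, Tariff→T0; Country A's induced payoffs 14, 5; outcome (Free, T0), payoffs (14, 7).
If Country B leads: Country A's best replies are T0→Free, T1→Free, T2→Tariff, T3→Tariff, T4→Free; Country B's induced payoffs 7, 6, 4, 9, 2; outcome (Tariff, T3), payoffs (13, 9).
Country A gets 14 moving first and 13 moving second, so Country A prefers to move first.

first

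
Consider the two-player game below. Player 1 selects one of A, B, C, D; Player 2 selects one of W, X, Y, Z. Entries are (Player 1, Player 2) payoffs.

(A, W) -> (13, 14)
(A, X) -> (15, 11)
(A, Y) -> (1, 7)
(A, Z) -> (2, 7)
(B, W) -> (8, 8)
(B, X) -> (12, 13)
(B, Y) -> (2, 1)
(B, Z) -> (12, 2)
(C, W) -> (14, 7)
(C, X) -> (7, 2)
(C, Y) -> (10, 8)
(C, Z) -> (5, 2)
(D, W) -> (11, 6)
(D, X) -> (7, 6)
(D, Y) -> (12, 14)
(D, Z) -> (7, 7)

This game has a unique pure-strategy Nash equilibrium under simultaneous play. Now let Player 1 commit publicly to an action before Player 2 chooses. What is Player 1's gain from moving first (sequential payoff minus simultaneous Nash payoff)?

1

Player 2 best-responds to each possible Player 1 move:
- A: Player 2 compares 14, 11, 7, 7 and picks W; Player 1 would get 13.
- B: Player 2 compares 8, 13, 1, 2 and picks X; Player 1 would get 12.
- C: Player 2 compares 7, 2, 8, 2 and picks Y; Player 1 would get 10.
- D: Player 2 compares 6, 6, 14, 7 and picks Y; Player 1 would get 12.
Player 1's induced payoffs are 13, 12, 10, 12, so Player 1 commits to A. Subgame-perfect outcome: (A, W) with payoffs (13, 14).
Now find the simultaneous Nash equilibrium.
Player 1's best replies: W→C; X→A; Y→D; Z→B.
Player 2's best replies: A→W; B→X; C→Y; D→Y.
Only (D, Y) has each player best-responding; Nash payoffs (12, 14).
Player 1's commitment gain: 13 − 12 = 1.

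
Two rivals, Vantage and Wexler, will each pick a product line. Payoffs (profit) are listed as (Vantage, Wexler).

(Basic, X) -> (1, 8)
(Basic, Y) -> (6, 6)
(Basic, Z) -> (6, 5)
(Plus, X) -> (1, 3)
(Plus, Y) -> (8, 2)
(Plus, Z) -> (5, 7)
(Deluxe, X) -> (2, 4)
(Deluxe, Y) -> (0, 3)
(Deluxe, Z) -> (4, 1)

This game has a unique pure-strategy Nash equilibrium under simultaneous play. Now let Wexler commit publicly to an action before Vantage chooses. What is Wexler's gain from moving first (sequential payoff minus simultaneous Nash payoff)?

1

Vantage best-responds to each possible Wexler move:
- X: BR = Deluxe, leader payoff 4.
- Y: BR = Plus, leader payoff 2.
- Z: BR = Basic, leader payoff 5.
Wexler's induced payoffs are 4, 2, 5, so Wexler commits to Z. Subgame-perfect outcome: (Basic, Z) with payoffs (6, 5).
For the simultaneous game, intersect best replies.
Vantage's best replies: X→Deluxe; Y→Plus; Z→Basic.
Wexler's best replies: Basic→X; Plus→Z; Deluxe→X.
Only (Deluxe, X) has each player best-responding; Nash payoffs (2, 4).
Wexler's commitment gain: 5 − 4 = 1.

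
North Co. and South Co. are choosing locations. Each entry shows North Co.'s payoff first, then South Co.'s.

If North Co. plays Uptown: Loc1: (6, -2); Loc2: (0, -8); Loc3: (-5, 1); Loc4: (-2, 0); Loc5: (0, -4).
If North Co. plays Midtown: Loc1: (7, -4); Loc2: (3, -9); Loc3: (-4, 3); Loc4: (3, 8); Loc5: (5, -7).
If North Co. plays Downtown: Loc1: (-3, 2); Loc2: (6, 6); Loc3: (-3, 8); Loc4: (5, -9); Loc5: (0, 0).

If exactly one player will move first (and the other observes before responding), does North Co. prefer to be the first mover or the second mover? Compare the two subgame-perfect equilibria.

If North Co. leads: South Co.'s best replies are Uptown→Loc3, Midtown→Loc4, Downtown→Loc3; North Co.'s induced payoffs -5, 3, -3; outcome (Midtown, Loc4), payoffs (3, 8).
If South Co. leads: North Co.'s best replies are Loc1→Midtown, Loc2→Downtown, Loc3→Downtown, Loc4→Downtown, Loc5→Midtown; South Co.'s induced payoffs -4, 6, 8, -9, -7; outcome (Downtown, Loc3), payoffs (-3, 8).
North Co. gets 3 moving first and -3 moving second, so North Co. prefers to move first.

first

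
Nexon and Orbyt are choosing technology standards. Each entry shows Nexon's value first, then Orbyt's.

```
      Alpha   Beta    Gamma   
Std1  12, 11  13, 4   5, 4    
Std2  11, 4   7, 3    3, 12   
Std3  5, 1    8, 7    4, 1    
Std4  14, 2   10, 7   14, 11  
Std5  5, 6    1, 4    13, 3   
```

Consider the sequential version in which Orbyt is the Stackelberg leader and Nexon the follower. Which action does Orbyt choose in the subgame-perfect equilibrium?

Backward induction with Orbyt moving first.
- Alpha → Nexon plays Std4 (best of 12, 11, 5, 14, 5); Orbyt gets 2.
- Beta → Nexon plays Std1 (best of 13, 7, 8, 10, 1); Orbyt gets 4.
- Gamma → Nexon plays Std4 (best of 5, 3, 4, 14, 13); Orbyt gets 11.
Among 2, 4, 11, the best is 11 at Gamma. Subgame-perfect outcome: (Std4, Gamma) with payoffs (14, 11).

Gamma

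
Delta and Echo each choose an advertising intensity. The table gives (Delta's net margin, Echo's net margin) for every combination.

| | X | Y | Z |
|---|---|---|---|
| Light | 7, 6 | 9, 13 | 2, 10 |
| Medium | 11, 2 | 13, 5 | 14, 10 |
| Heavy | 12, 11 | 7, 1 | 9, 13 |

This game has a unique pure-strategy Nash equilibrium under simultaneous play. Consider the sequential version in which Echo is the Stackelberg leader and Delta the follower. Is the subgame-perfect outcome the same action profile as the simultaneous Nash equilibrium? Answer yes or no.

Delta best-responds to each possible Echo move:
- X: BR = Heavy, leader payoff 11.
- Y: BR = Medium, leader payoff 5.
- Z: BR = Medium, leader payoff 10.
Among 11, 5, 10, the best is 11 at X. Subgame-perfect outcome: (Heavy, X) with payoffs (12, 11).
Now find the simultaneous Nash equilibrium.
Delta's best replies: X→Heavy; Y→Medium; Z→Medium.
Echo's best replies: Light→Y; Medium→Z; Heavy→Z.
Only (Medium, Z) has each player best-responding; Nash payoffs (14, 10).
Sequential outcome (Heavy, X) differs from the Nash profile (Medium, Z).

no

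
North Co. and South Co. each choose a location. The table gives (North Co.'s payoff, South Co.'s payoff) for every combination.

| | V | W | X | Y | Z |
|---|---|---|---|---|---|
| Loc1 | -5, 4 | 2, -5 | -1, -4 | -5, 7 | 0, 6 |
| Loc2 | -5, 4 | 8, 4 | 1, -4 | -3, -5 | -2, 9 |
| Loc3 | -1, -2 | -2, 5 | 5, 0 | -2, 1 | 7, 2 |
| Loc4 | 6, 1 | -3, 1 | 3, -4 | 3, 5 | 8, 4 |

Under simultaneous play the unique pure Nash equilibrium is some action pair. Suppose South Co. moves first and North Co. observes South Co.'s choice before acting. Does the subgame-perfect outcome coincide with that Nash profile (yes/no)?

yes

Backward induction with South Co. moving first.
- V: BR = Loc4, leader payoff 1.
- W: BR = Loc2, leader payoff 4.
- X: BR = Loc3, leader payoff 0.
- Y: BR = Loc4, leader payoff 5.
- Z: BR = Loc4, leader payoff 4.
Among 1, 4, 0, 5, 4, the best is 5 at Y. Subgame-perfect outcome: (Loc4, Y) with payoffs (3, 5).
Under simultaneous play:
North Co.'s best replies: V→Loc4; W→Loc2; X→Loc3; Y→Loc4; Z→Loc4.
South Co.'s best replies: Loc1→Y; Loc2→Z; Loc3→W; Loc4→Y.
Only (Loc4, Y) has each player best-responding; Nash payoffs (3, 5).
Sequential outcome (Loc4, Y) coincides with the Nash profile (Loc4, Y).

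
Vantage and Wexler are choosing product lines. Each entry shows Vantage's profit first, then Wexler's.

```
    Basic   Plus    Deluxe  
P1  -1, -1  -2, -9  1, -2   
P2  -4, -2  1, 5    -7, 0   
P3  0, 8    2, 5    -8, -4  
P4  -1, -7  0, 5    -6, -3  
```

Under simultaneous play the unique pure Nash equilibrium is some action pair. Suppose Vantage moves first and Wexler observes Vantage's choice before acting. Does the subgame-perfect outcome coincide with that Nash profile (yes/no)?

Backward induction with Vantage moving first.
- P1 → Wexler plays Basic (best of -1, -9, -2); Vantage gets -1.
- P2 → Wexler plays Plus (best of -2, 5, 0); Vantage gets 1.
- P3 → Wexler plays Basic (best of 8, 5, -4); Vantage gets 0.
- P4 → Wexler plays Plus (best of -7, 5, -3); Vantage gets 0.
Maximizing over -1, 1, 0, 0, Vantage chooses P2. Subgame-perfect outcome: (P2, Plus) with payoffs (1, 5).
For the simultaneous game, intersect best replies.
Vantage's best replies: Basic→P3; Plus→P3; Deluxe→P1.
Wexler's best replies: P1→Basic; P2→Plus; P3→Basic; P4→Plus.
The unique mutual best reply is (P3, Basic), giving (0, 8).
Sequential outcome (P2, Plus) differs from the Nash profile (P3, Basic).

no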